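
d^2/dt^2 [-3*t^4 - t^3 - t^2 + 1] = -36*t^2 - 6*t - 2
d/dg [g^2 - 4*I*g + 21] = 2*g - 4*I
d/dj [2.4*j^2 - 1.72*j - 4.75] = 4.8*j - 1.72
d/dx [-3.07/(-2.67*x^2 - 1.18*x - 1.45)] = (-16.3938*x - 3.6226)/(2.67*x^2 + 1.18*x + 1.45)^2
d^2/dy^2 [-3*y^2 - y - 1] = -6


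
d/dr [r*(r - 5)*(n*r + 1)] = 3*n*r^2 - 10*n*r + 2*r - 5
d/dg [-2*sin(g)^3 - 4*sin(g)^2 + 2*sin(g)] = 2*(-3*sin(g)^2 - 4*sin(g) + 1)*cos(g)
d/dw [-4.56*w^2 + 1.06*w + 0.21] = 1.06 - 9.12*w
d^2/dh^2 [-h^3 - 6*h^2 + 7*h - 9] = -6*h - 12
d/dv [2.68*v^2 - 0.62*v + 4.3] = 5.36*v - 0.62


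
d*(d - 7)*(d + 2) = d^3 - 5*d^2 - 14*d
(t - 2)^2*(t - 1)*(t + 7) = t^4 + 2*t^3 - 27*t^2 + 52*t - 28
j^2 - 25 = (j - 5)*(j + 5)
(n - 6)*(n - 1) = n^2 - 7*n + 6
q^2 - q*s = q*(q - s)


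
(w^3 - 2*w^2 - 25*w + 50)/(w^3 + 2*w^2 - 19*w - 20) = (w^2 - 7*w + 10)/(w^2 - 3*w - 4)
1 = 1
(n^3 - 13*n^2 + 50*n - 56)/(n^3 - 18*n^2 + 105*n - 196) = (n - 2)/(n - 7)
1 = 1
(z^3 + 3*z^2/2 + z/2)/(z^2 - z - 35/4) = 2*z*(2*z^2 + 3*z + 1)/(4*z^2 - 4*z - 35)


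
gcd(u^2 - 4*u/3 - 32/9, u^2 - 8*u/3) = u - 8/3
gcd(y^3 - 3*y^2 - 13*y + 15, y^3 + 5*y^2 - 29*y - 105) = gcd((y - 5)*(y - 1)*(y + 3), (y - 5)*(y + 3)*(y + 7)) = y^2 - 2*y - 15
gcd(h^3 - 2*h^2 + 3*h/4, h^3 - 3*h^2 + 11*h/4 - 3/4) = h^2 - 2*h + 3/4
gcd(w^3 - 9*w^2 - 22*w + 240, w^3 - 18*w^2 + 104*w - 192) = w^2 - 14*w + 48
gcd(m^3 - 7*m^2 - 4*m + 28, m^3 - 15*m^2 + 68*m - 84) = m^2 - 9*m + 14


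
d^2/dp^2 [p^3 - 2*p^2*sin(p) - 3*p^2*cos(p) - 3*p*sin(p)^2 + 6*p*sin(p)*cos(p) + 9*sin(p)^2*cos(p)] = 2*p^2*sin(p) + 3*p^2*cos(p) + 12*p*sin(p) - 12*p*sin(2*p) - 8*p*cos(p) - 6*p*cos(2*p) + 6*p - 4*sin(p) - 6*sin(2*p) - 33*cos(p)/4 + 12*cos(2*p) + 81*cos(3*p)/4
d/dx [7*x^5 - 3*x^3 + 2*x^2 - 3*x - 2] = 35*x^4 - 9*x^2 + 4*x - 3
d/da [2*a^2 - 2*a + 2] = 4*a - 2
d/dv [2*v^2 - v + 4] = 4*v - 1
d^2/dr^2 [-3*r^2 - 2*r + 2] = -6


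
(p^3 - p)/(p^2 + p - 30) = (p^3 - p)/(p^2 + p - 30)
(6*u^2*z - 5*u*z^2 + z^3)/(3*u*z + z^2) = (6*u^2 - 5*u*z + z^2)/(3*u + z)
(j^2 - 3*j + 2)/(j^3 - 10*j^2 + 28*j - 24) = (j - 1)/(j^2 - 8*j + 12)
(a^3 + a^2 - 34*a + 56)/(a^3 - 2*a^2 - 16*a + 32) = (a + 7)/(a + 4)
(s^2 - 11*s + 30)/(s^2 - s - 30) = (s - 5)/(s + 5)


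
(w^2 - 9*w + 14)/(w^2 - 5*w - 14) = (w - 2)/(w + 2)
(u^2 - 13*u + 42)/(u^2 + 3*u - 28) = (u^2 - 13*u + 42)/(u^2 + 3*u - 28)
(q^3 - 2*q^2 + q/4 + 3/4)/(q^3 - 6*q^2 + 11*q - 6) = (q^2 - q - 3/4)/(q^2 - 5*q + 6)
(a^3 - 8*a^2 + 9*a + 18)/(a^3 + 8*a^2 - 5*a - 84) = (a^2 - 5*a - 6)/(a^2 + 11*a + 28)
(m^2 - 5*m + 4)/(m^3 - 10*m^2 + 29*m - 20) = 1/(m - 5)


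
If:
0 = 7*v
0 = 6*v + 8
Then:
No Solution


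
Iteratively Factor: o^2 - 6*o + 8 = (o - 2)*(o - 4)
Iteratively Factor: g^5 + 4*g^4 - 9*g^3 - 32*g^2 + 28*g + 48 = (g + 4)*(g^4 - 9*g^2 + 4*g + 12) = (g + 1)*(g + 4)*(g^3 - g^2 - 8*g + 12) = (g - 2)*(g + 1)*(g + 4)*(g^2 + g - 6) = (g - 2)^2*(g + 1)*(g + 4)*(g + 3)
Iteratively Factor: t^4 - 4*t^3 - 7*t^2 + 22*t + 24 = (t - 3)*(t^3 - t^2 - 10*t - 8) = (t - 3)*(t + 1)*(t^2 - 2*t - 8) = (t - 3)*(t + 1)*(t + 2)*(t - 4)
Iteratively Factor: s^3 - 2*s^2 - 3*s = (s)*(s^2 - 2*s - 3) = s*(s + 1)*(s - 3)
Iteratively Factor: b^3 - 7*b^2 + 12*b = (b - 3)*(b^2 - 4*b) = (b - 4)*(b - 3)*(b)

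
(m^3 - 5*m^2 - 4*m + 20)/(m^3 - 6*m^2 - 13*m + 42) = (m^2 - 3*m - 10)/(m^2 - 4*m - 21)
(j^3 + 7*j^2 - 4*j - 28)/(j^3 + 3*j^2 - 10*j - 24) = (j^2 + 5*j - 14)/(j^2 + j - 12)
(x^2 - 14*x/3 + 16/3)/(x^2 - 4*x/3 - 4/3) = (3*x - 8)/(3*x + 2)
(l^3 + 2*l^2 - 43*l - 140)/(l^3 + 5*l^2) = 1 - 3/l - 28/l^2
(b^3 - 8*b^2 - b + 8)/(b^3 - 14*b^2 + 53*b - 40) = (b + 1)/(b - 5)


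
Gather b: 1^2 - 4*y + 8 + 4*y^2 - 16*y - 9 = 4*y^2 - 20*y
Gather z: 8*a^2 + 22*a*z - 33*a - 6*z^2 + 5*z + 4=8*a^2 - 33*a - 6*z^2 + z*(22*a + 5) + 4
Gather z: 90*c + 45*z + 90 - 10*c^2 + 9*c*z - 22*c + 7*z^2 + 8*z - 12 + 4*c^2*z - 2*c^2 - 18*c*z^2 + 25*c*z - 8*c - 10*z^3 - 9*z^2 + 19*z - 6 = -12*c^2 + 60*c - 10*z^3 + z^2*(-18*c - 2) + z*(4*c^2 + 34*c + 72) + 72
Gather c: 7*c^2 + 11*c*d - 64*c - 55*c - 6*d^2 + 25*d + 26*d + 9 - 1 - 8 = 7*c^2 + c*(11*d - 119) - 6*d^2 + 51*d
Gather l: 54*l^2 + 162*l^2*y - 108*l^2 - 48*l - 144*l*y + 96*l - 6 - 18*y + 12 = l^2*(162*y - 54) + l*(48 - 144*y) - 18*y + 6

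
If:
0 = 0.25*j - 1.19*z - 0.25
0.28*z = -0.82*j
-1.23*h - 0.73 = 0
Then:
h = -0.59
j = 0.07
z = -0.20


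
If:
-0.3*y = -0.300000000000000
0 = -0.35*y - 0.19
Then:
No Solution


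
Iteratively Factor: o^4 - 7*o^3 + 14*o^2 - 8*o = (o - 2)*(o^3 - 5*o^2 + 4*o) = (o - 2)*(o - 1)*(o^2 - 4*o) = o*(o - 2)*(o - 1)*(o - 4)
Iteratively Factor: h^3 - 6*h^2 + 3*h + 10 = (h - 5)*(h^2 - h - 2) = (h - 5)*(h - 2)*(h + 1)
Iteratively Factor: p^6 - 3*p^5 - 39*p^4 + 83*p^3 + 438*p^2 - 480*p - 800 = (p + 1)*(p^5 - 4*p^4 - 35*p^3 + 118*p^2 + 320*p - 800) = (p + 1)*(p + 4)*(p^4 - 8*p^3 - 3*p^2 + 130*p - 200) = (p - 5)*(p + 1)*(p + 4)*(p^3 - 3*p^2 - 18*p + 40) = (p - 5)^2*(p + 1)*(p + 4)*(p^2 + 2*p - 8) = (p - 5)^2*(p - 2)*(p + 1)*(p + 4)*(p + 4)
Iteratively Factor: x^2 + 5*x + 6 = (x + 3)*(x + 2)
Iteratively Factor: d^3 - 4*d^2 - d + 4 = (d - 1)*(d^2 - 3*d - 4) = (d - 1)*(d + 1)*(d - 4)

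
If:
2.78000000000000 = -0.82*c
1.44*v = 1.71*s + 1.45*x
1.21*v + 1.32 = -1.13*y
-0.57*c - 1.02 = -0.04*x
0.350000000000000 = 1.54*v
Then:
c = -3.39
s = 19.53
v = 0.23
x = -22.81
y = -1.41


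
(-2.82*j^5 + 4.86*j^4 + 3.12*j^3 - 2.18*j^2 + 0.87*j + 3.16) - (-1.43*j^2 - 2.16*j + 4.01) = -2.82*j^5 + 4.86*j^4 + 3.12*j^3 - 0.75*j^2 + 3.03*j - 0.85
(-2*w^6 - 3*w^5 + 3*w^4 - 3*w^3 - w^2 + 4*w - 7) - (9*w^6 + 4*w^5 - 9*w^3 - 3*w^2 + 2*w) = -11*w^6 - 7*w^5 + 3*w^4 + 6*w^3 + 2*w^2 + 2*w - 7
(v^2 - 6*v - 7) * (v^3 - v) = v^5 - 6*v^4 - 8*v^3 + 6*v^2 + 7*v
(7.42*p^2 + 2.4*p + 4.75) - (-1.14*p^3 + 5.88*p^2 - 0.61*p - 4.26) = 1.14*p^3 + 1.54*p^2 + 3.01*p + 9.01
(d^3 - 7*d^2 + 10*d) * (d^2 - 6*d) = d^5 - 13*d^4 + 52*d^3 - 60*d^2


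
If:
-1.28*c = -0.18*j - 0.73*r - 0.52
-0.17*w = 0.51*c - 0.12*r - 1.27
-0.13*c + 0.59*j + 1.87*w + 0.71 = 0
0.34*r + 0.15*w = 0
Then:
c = 5.97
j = 25.31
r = 3.51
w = -7.95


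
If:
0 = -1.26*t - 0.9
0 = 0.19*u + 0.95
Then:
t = -0.71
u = -5.00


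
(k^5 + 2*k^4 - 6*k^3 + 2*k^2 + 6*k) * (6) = 6*k^5 + 12*k^4 - 36*k^3 + 12*k^2 + 36*k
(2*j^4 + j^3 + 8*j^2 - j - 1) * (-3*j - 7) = -6*j^5 - 17*j^4 - 31*j^3 - 53*j^2 + 10*j + 7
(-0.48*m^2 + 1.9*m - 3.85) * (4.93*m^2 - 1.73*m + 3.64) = -2.3664*m^4 + 10.1974*m^3 - 24.0147*m^2 + 13.5765*m - 14.014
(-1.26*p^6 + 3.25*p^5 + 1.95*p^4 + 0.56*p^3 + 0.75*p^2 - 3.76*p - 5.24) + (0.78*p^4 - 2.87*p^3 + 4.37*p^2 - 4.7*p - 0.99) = -1.26*p^6 + 3.25*p^5 + 2.73*p^4 - 2.31*p^3 + 5.12*p^2 - 8.46*p - 6.23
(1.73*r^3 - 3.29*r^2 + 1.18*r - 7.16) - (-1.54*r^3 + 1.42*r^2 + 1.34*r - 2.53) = 3.27*r^3 - 4.71*r^2 - 0.16*r - 4.63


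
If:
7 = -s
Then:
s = -7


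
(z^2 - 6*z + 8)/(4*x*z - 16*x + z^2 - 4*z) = (z - 2)/(4*x + z)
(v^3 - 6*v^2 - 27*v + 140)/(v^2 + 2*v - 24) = (v^2 - 2*v - 35)/(v + 6)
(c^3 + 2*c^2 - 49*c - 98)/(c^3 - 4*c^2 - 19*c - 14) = (c + 7)/(c + 1)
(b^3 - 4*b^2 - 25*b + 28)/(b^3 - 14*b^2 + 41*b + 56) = (b^2 + 3*b - 4)/(b^2 - 7*b - 8)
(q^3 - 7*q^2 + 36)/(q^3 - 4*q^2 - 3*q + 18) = (q - 6)/(q - 3)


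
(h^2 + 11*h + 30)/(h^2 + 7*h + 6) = (h + 5)/(h + 1)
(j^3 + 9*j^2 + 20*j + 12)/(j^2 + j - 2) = (j^2 + 7*j + 6)/(j - 1)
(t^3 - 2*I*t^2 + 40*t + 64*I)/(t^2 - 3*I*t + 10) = (t^2 - 4*I*t + 32)/(t - 5*I)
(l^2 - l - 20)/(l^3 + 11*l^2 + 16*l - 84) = (l^2 - l - 20)/(l^3 + 11*l^2 + 16*l - 84)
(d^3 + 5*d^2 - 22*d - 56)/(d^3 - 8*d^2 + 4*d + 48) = (d + 7)/(d - 6)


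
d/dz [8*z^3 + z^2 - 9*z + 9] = 24*z^2 + 2*z - 9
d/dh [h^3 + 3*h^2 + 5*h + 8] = 3*h^2 + 6*h + 5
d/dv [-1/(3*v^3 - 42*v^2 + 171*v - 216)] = (v^2 - 28*v/3 + 19)/(v^3 - 14*v^2 + 57*v - 72)^2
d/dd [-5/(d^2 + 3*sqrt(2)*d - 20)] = 5*(2*d + 3*sqrt(2))/(d^2 + 3*sqrt(2)*d - 20)^2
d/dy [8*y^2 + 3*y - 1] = 16*y + 3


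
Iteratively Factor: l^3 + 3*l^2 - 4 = (l + 2)*(l^2 + l - 2) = (l - 1)*(l + 2)*(l + 2)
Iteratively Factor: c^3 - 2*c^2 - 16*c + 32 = (c + 4)*(c^2 - 6*c + 8) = (c - 2)*(c + 4)*(c - 4)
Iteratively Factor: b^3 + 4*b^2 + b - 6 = (b + 2)*(b^2 + 2*b - 3) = (b + 2)*(b + 3)*(b - 1)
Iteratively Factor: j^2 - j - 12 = (j + 3)*(j - 4)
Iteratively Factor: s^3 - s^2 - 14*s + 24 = (s - 2)*(s^2 + s - 12) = (s - 2)*(s + 4)*(s - 3)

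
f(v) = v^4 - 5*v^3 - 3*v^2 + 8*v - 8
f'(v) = 4*v^3 - 15*v^2 - 6*v + 8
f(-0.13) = -9.08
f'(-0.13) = 8.52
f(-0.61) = -12.72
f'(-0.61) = 5.17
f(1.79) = -21.70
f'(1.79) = -27.86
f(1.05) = -7.48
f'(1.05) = -10.21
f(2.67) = -52.38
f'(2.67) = -38.82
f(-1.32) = -9.25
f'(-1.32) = -19.42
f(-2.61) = 85.99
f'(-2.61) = -149.64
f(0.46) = -5.40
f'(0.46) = 2.46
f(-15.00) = 66697.00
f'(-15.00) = -16777.00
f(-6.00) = 2212.00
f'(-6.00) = -1360.00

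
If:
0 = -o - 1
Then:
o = -1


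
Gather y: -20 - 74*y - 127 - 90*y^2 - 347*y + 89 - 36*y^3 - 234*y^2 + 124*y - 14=-36*y^3 - 324*y^2 - 297*y - 72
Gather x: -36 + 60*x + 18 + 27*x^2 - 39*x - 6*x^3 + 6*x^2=-6*x^3 + 33*x^2 + 21*x - 18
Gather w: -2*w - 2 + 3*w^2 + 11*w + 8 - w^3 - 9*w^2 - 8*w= -w^3 - 6*w^2 + w + 6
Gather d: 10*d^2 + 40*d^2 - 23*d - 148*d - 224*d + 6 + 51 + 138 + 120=50*d^2 - 395*d + 315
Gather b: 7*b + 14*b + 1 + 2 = 21*b + 3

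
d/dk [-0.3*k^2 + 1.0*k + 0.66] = 1.0 - 0.6*k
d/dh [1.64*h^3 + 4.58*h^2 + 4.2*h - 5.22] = 4.92*h^2 + 9.16*h + 4.2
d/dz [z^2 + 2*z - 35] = 2*z + 2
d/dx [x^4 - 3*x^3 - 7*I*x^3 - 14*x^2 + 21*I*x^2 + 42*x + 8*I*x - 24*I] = 4*x^3 + x^2*(-9 - 21*I) + x*(-28 + 42*I) + 42 + 8*I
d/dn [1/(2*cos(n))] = sin(n)/(2*cos(n)^2)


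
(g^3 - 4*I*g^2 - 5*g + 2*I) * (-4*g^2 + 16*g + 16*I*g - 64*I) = -4*g^5 + 16*g^4 + 32*I*g^4 + 84*g^3 - 128*I*g^3 - 336*g^2 - 88*I*g^2 - 32*g + 352*I*g + 128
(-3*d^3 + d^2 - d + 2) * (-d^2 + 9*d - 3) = 3*d^5 - 28*d^4 + 19*d^3 - 14*d^2 + 21*d - 6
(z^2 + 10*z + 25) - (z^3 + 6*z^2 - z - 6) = -z^3 - 5*z^2 + 11*z + 31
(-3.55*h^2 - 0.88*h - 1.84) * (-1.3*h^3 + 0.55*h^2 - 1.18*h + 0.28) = 4.615*h^5 - 0.8085*h^4 + 6.097*h^3 - 0.9676*h^2 + 1.9248*h - 0.5152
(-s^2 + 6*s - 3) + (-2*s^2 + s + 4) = -3*s^2 + 7*s + 1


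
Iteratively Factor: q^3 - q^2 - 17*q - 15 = (q + 3)*(q^2 - 4*q - 5) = (q - 5)*(q + 3)*(q + 1)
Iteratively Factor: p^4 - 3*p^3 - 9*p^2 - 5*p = (p + 1)*(p^3 - 4*p^2 - 5*p) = (p + 1)^2*(p^2 - 5*p) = (p - 5)*(p + 1)^2*(p)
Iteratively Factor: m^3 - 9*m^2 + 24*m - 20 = (m - 5)*(m^2 - 4*m + 4) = (m - 5)*(m - 2)*(m - 2)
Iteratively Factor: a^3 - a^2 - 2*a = (a)*(a^2 - a - 2) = a*(a + 1)*(a - 2)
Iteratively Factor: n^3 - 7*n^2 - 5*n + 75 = (n - 5)*(n^2 - 2*n - 15) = (n - 5)^2*(n + 3)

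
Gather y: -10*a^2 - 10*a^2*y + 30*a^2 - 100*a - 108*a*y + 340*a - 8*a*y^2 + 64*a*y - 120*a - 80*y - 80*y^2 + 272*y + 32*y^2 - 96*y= 20*a^2 + 120*a + y^2*(-8*a - 48) + y*(-10*a^2 - 44*a + 96)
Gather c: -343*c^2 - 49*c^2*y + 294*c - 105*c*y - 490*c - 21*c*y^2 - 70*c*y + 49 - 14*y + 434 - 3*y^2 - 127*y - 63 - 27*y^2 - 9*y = c^2*(-49*y - 343) + c*(-21*y^2 - 175*y - 196) - 30*y^2 - 150*y + 420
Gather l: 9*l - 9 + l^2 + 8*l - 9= l^2 + 17*l - 18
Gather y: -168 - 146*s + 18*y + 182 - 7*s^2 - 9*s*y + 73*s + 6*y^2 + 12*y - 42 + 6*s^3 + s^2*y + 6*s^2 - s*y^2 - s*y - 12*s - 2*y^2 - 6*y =6*s^3 - s^2 - 85*s + y^2*(4 - s) + y*(s^2 - 10*s + 24) - 28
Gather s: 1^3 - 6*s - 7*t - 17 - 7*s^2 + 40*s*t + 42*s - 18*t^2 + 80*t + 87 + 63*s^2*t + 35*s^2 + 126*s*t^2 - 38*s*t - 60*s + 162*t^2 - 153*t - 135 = s^2*(63*t + 28) + s*(126*t^2 + 2*t - 24) + 144*t^2 - 80*t - 64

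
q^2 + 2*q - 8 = (q - 2)*(q + 4)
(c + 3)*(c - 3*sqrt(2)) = c^2 - 3*sqrt(2)*c + 3*c - 9*sqrt(2)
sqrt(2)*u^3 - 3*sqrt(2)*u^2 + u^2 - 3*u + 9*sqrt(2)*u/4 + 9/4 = (u - 3/2)^2*(sqrt(2)*u + 1)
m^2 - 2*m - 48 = (m - 8)*(m + 6)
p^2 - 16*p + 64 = (p - 8)^2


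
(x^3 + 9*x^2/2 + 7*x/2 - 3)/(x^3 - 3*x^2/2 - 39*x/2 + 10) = (x^2 + 5*x + 6)/(x^2 - x - 20)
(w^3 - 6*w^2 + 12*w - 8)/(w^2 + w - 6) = (w^2 - 4*w + 4)/(w + 3)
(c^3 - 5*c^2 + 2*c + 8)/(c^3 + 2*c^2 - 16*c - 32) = (c^2 - c - 2)/(c^2 + 6*c + 8)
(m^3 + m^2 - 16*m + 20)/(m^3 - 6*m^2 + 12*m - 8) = (m + 5)/(m - 2)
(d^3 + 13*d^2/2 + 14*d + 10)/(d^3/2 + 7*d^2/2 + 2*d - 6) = (2*d^2 + 9*d + 10)/(d^2 + 5*d - 6)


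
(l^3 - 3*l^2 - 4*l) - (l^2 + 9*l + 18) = l^3 - 4*l^2 - 13*l - 18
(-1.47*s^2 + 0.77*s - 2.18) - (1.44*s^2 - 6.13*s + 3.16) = -2.91*s^2 + 6.9*s - 5.34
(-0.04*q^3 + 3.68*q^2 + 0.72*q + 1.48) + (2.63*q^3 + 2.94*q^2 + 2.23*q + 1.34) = 2.59*q^3 + 6.62*q^2 + 2.95*q + 2.82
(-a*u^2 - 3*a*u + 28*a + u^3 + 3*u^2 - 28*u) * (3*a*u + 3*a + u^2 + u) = -3*a^2*u^3 - 12*a^2*u^2 + 75*a^2*u + 84*a^2 + 2*a*u^4 + 8*a*u^3 - 50*a*u^2 - 56*a*u + u^5 + 4*u^4 - 25*u^3 - 28*u^2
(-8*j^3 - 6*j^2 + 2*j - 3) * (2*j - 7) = -16*j^4 + 44*j^3 + 46*j^2 - 20*j + 21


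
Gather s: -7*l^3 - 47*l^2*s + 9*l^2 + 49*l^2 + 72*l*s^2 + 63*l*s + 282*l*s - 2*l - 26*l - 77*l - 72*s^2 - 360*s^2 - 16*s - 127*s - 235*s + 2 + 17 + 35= -7*l^3 + 58*l^2 - 105*l + s^2*(72*l - 432) + s*(-47*l^2 + 345*l - 378) + 54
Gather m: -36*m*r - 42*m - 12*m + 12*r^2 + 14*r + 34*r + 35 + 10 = m*(-36*r - 54) + 12*r^2 + 48*r + 45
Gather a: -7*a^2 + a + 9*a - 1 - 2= -7*a^2 + 10*a - 3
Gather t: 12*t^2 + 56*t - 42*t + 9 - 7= 12*t^2 + 14*t + 2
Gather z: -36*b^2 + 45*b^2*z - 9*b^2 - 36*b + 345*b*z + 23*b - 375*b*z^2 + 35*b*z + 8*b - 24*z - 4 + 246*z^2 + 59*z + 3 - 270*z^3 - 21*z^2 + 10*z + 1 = -45*b^2 - 5*b - 270*z^3 + z^2*(225 - 375*b) + z*(45*b^2 + 380*b + 45)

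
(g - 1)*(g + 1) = g^2 - 1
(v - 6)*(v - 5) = v^2 - 11*v + 30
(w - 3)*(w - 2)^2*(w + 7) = w^4 - 33*w^2 + 100*w - 84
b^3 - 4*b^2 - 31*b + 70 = (b - 7)*(b - 2)*(b + 5)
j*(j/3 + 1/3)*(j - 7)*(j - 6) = j^4/3 - 4*j^3 + 29*j^2/3 + 14*j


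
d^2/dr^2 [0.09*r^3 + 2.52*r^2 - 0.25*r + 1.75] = 0.54*r + 5.04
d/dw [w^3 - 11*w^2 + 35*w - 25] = 3*w^2 - 22*w + 35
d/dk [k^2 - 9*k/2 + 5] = 2*k - 9/2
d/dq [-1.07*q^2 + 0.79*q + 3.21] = 0.79 - 2.14*q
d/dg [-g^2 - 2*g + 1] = -2*g - 2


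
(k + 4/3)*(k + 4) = k^2 + 16*k/3 + 16/3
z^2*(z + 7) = z^3 + 7*z^2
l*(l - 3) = l^2 - 3*l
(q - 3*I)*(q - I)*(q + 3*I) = q^3 - I*q^2 + 9*q - 9*I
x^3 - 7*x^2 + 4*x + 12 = (x - 6)*(x - 2)*(x + 1)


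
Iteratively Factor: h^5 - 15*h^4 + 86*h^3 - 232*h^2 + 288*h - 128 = (h - 4)*(h^4 - 11*h^3 + 42*h^2 - 64*h + 32) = (h - 4)*(h - 1)*(h^3 - 10*h^2 + 32*h - 32) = (h - 4)^2*(h - 1)*(h^2 - 6*h + 8) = (h - 4)^2*(h - 2)*(h - 1)*(h - 4)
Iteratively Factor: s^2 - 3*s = (s - 3)*(s)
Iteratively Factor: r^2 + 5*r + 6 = (r + 3)*(r + 2)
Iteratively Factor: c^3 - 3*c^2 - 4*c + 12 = (c + 2)*(c^2 - 5*c + 6) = (c - 2)*(c + 2)*(c - 3)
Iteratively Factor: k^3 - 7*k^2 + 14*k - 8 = (k - 1)*(k^2 - 6*k + 8) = (k - 2)*(k - 1)*(k - 4)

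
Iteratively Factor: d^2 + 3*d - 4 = (d + 4)*(d - 1)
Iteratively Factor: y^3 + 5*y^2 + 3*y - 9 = (y + 3)*(y^2 + 2*y - 3) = (y + 3)^2*(y - 1)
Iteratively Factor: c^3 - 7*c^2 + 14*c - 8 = (c - 1)*(c^2 - 6*c + 8) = (c - 4)*(c - 1)*(c - 2)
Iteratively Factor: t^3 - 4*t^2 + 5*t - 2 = (t - 1)*(t^2 - 3*t + 2) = (t - 2)*(t - 1)*(t - 1)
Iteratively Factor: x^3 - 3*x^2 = (x)*(x^2 - 3*x) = x^2*(x - 3)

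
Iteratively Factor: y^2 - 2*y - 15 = (y + 3)*(y - 5)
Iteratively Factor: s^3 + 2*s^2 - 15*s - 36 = (s + 3)*(s^2 - s - 12) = (s + 3)^2*(s - 4)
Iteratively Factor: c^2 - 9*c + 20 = (c - 4)*(c - 5)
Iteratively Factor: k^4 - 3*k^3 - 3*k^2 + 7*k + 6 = (k - 2)*(k^3 - k^2 - 5*k - 3) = (k - 3)*(k - 2)*(k^2 + 2*k + 1) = (k - 3)*(k - 2)*(k + 1)*(k + 1)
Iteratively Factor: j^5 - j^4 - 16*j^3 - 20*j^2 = (j + 2)*(j^4 - 3*j^3 - 10*j^2) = (j - 5)*(j + 2)*(j^3 + 2*j^2) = j*(j - 5)*(j + 2)*(j^2 + 2*j) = j^2*(j - 5)*(j + 2)*(j + 2)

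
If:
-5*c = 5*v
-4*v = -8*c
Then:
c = 0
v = 0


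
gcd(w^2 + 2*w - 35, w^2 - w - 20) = w - 5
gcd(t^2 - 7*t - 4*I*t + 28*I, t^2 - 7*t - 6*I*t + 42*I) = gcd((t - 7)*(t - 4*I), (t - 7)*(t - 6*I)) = t - 7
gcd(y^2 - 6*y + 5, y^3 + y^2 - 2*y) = y - 1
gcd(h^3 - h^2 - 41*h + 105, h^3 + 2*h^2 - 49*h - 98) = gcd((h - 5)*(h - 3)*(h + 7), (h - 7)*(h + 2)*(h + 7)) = h + 7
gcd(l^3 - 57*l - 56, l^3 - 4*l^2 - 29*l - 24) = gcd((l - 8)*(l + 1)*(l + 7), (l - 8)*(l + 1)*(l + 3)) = l^2 - 7*l - 8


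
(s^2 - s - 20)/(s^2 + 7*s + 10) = (s^2 - s - 20)/(s^2 + 7*s + 10)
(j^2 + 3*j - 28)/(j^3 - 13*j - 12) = (j + 7)/(j^2 + 4*j + 3)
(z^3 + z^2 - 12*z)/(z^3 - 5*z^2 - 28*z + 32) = z*(z - 3)/(z^2 - 9*z + 8)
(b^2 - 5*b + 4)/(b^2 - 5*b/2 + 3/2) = 2*(b - 4)/(2*b - 3)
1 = 1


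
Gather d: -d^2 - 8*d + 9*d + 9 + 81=-d^2 + d + 90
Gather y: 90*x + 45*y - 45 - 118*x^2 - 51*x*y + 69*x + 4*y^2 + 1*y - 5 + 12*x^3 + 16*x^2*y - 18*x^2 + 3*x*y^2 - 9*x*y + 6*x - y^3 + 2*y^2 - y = 12*x^3 - 136*x^2 + 165*x - y^3 + y^2*(3*x + 6) + y*(16*x^2 - 60*x + 45) - 50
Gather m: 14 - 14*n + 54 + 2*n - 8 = 60 - 12*n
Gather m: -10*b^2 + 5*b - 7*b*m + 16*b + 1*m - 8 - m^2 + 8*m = -10*b^2 + 21*b - m^2 + m*(9 - 7*b) - 8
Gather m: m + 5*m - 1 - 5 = 6*m - 6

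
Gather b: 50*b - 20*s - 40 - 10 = 50*b - 20*s - 50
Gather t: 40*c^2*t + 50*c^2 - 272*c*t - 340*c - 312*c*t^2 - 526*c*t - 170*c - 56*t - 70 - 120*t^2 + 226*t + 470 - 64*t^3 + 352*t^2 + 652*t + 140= 50*c^2 - 510*c - 64*t^3 + t^2*(232 - 312*c) + t*(40*c^2 - 798*c + 822) + 540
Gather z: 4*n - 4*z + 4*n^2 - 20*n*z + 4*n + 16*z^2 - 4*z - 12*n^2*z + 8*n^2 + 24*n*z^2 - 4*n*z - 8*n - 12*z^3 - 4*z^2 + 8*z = 12*n^2 - 12*z^3 + z^2*(24*n + 12) + z*(-12*n^2 - 24*n)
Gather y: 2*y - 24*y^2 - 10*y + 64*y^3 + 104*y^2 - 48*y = 64*y^3 + 80*y^2 - 56*y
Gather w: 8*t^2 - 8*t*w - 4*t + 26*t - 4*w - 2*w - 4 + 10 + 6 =8*t^2 + 22*t + w*(-8*t - 6) + 12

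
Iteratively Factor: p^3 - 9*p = (p - 3)*(p^2 + 3*p) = p*(p - 3)*(p + 3)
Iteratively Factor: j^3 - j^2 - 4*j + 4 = (j - 2)*(j^2 + j - 2) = (j - 2)*(j - 1)*(j + 2)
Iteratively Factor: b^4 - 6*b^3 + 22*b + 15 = (b - 3)*(b^3 - 3*b^2 - 9*b - 5) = (b - 3)*(b + 1)*(b^2 - 4*b - 5) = (b - 5)*(b - 3)*(b + 1)*(b + 1)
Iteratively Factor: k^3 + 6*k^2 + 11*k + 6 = (k + 1)*(k^2 + 5*k + 6) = (k + 1)*(k + 3)*(k + 2)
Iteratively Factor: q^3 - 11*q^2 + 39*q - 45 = (q - 3)*(q^2 - 8*q + 15) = (q - 5)*(q - 3)*(q - 3)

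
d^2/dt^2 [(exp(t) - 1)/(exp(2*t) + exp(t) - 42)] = (exp(4*t) - 5*exp(3*t) + 249*exp(2*t) - 127*exp(t) + 1722)*exp(t)/(exp(6*t) + 3*exp(5*t) - 123*exp(4*t) - 251*exp(3*t) + 5166*exp(2*t) + 5292*exp(t) - 74088)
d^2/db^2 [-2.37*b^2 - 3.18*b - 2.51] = -4.74000000000000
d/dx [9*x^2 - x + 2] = 18*x - 1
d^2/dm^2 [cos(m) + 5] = -cos(m)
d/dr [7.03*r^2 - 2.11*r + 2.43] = 14.06*r - 2.11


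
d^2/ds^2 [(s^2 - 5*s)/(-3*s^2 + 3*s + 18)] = 4*(2*s^3 - 9*s^2 + 45*s - 33)/(3*(s^6 - 3*s^5 - 15*s^4 + 35*s^3 + 90*s^2 - 108*s - 216))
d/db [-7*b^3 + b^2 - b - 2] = -21*b^2 + 2*b - 1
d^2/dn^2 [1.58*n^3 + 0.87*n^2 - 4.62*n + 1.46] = 9.48*n + 1.74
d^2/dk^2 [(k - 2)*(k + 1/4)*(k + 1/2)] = 6*k - 5/2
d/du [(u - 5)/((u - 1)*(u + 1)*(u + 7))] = 2*(-u^3 + 4*u^2 + 35*u - 6)/(u^6 + 14*u^5 + 47*u^4 - 28*u^3 - 97*u^2 + 14*u + 49)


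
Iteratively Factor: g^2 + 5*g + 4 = (g + 1)*(g + 4)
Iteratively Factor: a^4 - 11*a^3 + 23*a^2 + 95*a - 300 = (a - 5)*(a^3 - 6*a^2 - 7*a + 60) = (a - 5)^2*(a^2 - a - 12) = (a - 5)^2*(a - 4)*(a + 3)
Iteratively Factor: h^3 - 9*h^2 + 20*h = (h - 5)*(h^2 - 4*h) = (h - 5)*(h - 4)*(h)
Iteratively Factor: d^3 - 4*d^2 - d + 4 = (d - 1)*(d^2 - 3*d - 4) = (d - 4)*(d - 1)*(d + 1)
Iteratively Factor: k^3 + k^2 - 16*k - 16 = (k + 1)*(k^2 - 16) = (k + 1)*(k + 4)*(k - 4)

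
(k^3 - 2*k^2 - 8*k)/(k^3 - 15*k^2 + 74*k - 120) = k*(k + 2)/(k^2 - 11*k + 30)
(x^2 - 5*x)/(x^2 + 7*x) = (x - 5)/(x + 7)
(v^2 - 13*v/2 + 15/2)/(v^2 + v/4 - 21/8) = 4*(v - 5)/(4*v + 7)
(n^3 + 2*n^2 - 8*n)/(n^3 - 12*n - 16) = n*(-n^2 - 2*n + 8)/(-n^3 + 12*n + 16)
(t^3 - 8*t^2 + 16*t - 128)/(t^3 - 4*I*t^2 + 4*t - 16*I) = (t^2 + 4*t*(-2 + I) - 32*I)/(t^2 + 4)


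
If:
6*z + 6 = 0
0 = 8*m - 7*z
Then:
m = -7/8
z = -1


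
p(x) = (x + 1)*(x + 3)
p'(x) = 2*x + 4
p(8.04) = 99.80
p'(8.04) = 20.08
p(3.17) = 25.73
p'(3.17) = 10.34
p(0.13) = 3.54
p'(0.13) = 4.26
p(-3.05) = 0.10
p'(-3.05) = -2.10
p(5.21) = 50.98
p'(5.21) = 14.42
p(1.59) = 11.89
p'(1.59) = 7.18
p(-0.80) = 0.44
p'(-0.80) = 2.40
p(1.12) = 8.73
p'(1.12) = 6.24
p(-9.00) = 48.00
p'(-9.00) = -14.00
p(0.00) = 3.00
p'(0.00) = 4.00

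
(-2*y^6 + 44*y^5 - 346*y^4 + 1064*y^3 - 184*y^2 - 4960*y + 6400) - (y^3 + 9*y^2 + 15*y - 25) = -2*y^6 + 44*y^5 - 346*y^4 + 1063*y^3 - 193*y^2 - 4975*y + 6425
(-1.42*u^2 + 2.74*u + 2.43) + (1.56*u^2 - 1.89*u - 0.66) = 0.14*u^2 + 0.85*u + 1.77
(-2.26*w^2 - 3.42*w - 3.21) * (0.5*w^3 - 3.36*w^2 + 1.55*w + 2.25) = -1.13*w^5 + 5.8836*w^4 + 6.3832*w^3 + 0.3996*w^2 - 12.6705*w - 7.2225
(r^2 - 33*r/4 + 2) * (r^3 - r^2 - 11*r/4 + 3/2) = r^5 - 37*r^4/4 + 15*r^3/2 + 355*r^2/16 - 143*r/8 + 3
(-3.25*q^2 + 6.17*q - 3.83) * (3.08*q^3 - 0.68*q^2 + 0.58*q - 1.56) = -10.01*q^5 + 21.2136*q^4 - 17.877*q^3 + 11.253*q^2 - 11.8466*q + 5.9748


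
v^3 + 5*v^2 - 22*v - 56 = (v - 4)*(v + 2)*(v + 7)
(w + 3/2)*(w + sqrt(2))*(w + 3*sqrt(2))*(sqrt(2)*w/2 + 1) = sqrt(2)*w^4/2 + 3*sqrt(2)*w^3/4 + 5*w^3 + 15*w^2/2 + 7*sqrt(2)*w^2 + 6*w + 21*sqrt(2)*w/2 + 9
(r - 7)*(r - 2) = r^2 - 9*r + 14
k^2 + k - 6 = (k - 2)*(k + 3)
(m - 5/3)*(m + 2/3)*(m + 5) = m^3 + 4*m^2 - 55*m/9 - 50/9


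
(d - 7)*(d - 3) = d^2 - 10*d + 21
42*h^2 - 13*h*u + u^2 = (-7*h + u)*(-6*h + u)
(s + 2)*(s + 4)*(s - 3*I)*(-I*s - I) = -I*s^4 - 3*s^3 - 7*I*s^3 - 21*s^2 - 14*I*s^2 - 42*s - 8*I*s - 24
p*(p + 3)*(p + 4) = p^3 + 7*p^2 + 12*p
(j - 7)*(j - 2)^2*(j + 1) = j^4 - 10*j^3 + 21*j^2 + 4*j - 28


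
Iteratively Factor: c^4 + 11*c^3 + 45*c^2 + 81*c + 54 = (c + 3)*(c^3 + 8*c^2 + 21*c + 18) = (c + 2)*(c + 3)*(c^2 + 6*c + 9) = (c + 2)*(c + 3)^2*(c + 3)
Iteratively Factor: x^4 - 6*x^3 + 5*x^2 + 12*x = (x + 1)*(x^3 - 7*x^2 + 12*x) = (x - 3)*(x + 1)*(x^2 - 4*x) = (x - 4)*(x - 3)*(x + 1)*(x)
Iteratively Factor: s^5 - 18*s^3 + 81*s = (s + 3)*(s^4 - 3*s^3 - 9*s^2 + 27*s) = (s - 3)*(s + 3)*(s^3 - 9*s) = (s - 3)^2*(s + 3)*(s^2 + 3*s) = (s - 3)^2*(s + 3)^2*(s)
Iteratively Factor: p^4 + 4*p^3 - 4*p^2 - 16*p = (p + 2)*(p^3 + 2*p^2 - 8*p) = p*(p + 2)*(p^2 + 2*p - 8) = p*(p - 2)*(p + 2)*(p + 4)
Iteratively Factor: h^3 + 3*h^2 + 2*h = (h + 2)*(h^2 + h) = (h + 1)*(h + 2)*(h)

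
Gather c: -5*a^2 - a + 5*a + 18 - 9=-5*a^2 + 4*a + 9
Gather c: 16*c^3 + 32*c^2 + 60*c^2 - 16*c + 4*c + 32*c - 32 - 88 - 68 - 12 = 16*c^3 + 92*c^2 + 20*c - 200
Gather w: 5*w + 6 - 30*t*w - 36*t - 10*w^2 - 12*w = -36*t - 10*w^2 + w*(-30*t - 7) + 6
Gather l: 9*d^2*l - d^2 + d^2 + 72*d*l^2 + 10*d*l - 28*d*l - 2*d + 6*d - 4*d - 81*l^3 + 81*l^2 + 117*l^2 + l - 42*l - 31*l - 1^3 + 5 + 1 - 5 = -81*l^3 + l^2*(72*d + 198) + l*(9*d^2 - 18*d - 72)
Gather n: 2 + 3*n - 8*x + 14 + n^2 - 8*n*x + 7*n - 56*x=n^2 + n*(10 - 8*x) - 64*x + 16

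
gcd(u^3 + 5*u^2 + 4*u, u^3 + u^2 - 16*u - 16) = u^2 + 5*u + 4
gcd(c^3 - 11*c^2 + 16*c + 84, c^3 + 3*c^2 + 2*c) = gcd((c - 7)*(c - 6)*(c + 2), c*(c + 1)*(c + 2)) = c + 2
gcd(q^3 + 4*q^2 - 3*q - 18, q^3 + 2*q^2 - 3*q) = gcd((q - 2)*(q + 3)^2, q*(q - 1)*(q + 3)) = q + 3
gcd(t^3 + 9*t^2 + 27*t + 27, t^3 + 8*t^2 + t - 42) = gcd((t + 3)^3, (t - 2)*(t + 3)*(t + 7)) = t + 3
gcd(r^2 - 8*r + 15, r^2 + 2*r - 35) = r - 5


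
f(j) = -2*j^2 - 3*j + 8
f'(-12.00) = 45.00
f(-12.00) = -244.00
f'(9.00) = -39.00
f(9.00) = -181.00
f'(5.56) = -25.24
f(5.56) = -70.51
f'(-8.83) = 32.32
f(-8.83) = -121.45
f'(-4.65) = 15.60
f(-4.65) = -21.30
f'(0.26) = -4.04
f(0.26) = 7.08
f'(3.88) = -18.52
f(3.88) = -33.75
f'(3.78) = -18.12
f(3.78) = -31.92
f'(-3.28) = 10.12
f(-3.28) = -3.68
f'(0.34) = -4.36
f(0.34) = 6.75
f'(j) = -4*j - 3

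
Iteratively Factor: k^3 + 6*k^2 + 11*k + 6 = (k + 2)*(k^2 + 4*k + 3) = (k + 1)*(k + 2)*(k + 3)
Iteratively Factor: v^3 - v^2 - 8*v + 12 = (v - 2)*(v^2 + v - 6) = (v - 2)*(v + 3)*(v - 2)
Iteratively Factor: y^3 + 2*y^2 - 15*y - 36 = (y - 4)*(y^2 + 6*y + 9) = (y - 4)*(y + 3)*(y + 3)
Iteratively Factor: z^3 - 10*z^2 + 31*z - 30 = (z - 5)*(z^2 - 5*z + 6) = (z - 5)*(z - 2)*(z - 3)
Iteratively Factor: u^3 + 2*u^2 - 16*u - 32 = (u - 4)*(u^2 + 6*u + 8) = (u - 4)*(u + 4)*(u + 2)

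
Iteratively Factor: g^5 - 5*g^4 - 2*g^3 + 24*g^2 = (g - 3)*(g^4 - 2*g^3 - 8*g^2) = (g - 3)*(g + 2)*(g^3 - 4*g^2) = (g - 4)*(g - 3)*(g + 2)*(g^2) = g*(g - 4)*(g - 3)*(g + 2)*(g)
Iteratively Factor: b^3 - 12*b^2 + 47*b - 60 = (b - 4)*(b^2 - 8*b + 15) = (b - 5)*(b - 4)*(b - 3)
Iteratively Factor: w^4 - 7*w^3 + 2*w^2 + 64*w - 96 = (w + 3)*(w^3 - 10*w^2 + 32*w - 32) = (w - 4)*(w + 3)*(w^2 - 6*w + 8) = (w - 4)^2*(w + 3)*(w - 2)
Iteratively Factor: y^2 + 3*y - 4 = (y - 1)*(y + 4)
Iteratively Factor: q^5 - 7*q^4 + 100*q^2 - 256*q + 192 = (q - 2)*(q^4 - 5*q^3 - 10*q^2 + 80*q - 96) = (q - 2)*(q + 4)*(q^3 - 9*q^2 + 26*q - 24) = (q - 3)*(q - 2)*(q + 4)*(q^2 - 6*q + 8) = (q - 4)*(q - 3)*(q - 2)*(q + 4)*(q - 2)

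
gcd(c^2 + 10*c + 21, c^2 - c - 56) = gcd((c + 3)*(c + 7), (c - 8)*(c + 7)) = c + 7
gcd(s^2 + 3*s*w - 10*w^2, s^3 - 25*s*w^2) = s + 5*w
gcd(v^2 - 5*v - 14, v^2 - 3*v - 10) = v + 2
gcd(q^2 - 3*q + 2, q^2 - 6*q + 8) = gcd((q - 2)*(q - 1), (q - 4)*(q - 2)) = q - 2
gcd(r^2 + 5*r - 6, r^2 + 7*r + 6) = r + 6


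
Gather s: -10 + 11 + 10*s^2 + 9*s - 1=10*s^2 + 9*s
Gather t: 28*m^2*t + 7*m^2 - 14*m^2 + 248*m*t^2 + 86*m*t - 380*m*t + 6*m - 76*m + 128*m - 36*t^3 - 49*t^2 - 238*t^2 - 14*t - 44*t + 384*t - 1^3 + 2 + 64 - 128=-7*m^2 + 58*m - 36*t^3 + t^2*(248*m - 287) + t*(28*m^2 - 294*m + 326) - 63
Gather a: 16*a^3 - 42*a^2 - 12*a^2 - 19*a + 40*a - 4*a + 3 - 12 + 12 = 16*a^3 - 54*a^2 + 17*a + 3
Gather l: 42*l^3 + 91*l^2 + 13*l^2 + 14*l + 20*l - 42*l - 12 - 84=42*l^3 + 104*l^2 - 8*l - 96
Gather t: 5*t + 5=5*t + 5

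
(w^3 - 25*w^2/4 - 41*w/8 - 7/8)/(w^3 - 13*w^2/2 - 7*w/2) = (w + 1/4)/w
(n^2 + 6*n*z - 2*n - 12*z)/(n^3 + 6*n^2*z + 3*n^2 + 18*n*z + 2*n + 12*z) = (n - 2)/(n^2 + 3*n + 2)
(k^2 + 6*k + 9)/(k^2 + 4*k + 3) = (k + 3)/(k + 1)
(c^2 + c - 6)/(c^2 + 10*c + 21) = (c - 2)/(c + 7)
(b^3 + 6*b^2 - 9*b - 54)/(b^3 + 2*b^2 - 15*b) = (b^2 + 9*b + 18)/(b*(b + 5))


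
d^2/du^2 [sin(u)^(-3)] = 3*(4 - 3*sin(u)^2)/sin(u)^5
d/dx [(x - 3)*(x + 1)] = 2*x - 2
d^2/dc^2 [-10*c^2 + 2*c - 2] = -20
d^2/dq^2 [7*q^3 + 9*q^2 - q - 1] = 42*q + 18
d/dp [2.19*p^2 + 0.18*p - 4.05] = 4.38*p + 0.18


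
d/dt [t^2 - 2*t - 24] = 2*t - 2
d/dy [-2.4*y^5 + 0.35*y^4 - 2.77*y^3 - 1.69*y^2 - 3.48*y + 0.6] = -12.0*y^4 + 1.4*y^3 - 8.31*y^2 - 3.38*y - 3.48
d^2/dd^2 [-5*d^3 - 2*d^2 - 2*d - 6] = -30*d - 4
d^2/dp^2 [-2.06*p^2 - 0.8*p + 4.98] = -4.12000000000000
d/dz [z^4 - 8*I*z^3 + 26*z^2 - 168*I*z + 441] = 4*z^3 - 24*I*z^2 + 52*z - 168*I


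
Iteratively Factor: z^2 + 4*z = (z)*(z + 4)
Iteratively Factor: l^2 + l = (l + 1)*(l)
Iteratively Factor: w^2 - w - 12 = (w + 3)*(w - 4)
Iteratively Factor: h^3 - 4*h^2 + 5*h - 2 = (h - 1)*(h^2 - 3*h + 2) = (h - 2)*(h - 1)*(h - 1)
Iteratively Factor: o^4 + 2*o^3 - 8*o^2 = (o + 4)*(o^3 - 2*o^2) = o*(o + 4)*(o^2 - 2*o) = o*(o - 2)*(o + 4)*(o)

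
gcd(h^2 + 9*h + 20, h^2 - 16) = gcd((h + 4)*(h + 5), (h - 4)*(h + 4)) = h + 4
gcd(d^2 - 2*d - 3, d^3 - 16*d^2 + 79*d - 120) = d - 3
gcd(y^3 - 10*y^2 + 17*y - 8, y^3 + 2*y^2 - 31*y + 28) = y - 1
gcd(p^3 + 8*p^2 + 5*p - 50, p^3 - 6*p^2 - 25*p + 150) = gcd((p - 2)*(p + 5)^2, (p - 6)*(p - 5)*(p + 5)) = p + 5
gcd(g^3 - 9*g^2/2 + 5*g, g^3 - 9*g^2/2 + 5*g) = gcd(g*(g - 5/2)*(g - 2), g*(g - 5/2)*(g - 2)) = g^3 - 9*g^2/2 + 5*g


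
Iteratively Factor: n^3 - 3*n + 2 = (n - 1)*(n^2 + n - 2) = (n - 1)^2*(n + 2)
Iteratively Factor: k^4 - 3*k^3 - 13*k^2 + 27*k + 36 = (k - 4)*(k^3 + k^2 - 9*k - 9) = (k - 4)*(k + 3)*(k^2 - 2*k - 3) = (k - 4)*(k - 3)*(k + 3)*(k + 1)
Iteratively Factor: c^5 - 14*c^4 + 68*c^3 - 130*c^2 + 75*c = (c - 5)*(c^4 - 9*c^3 + 23*c^2 - 15*c) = c*(c - 5)*(c^3 - 9*c^2 + 23*c - 15) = c*(c - 5)*(c - 1)*(c^2 - 8*c + 15) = c*(c - 5)^2*(c - 1)*(c - 3)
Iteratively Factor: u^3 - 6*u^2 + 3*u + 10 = (u + 1)*(u^2 - 7*u + 10) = (u - 5)*(u + 1)*(u - 2)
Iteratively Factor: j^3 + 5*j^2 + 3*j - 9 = (j + 3)*(j^2 + 2*j - 3) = (j + 3)^2*(j - 1)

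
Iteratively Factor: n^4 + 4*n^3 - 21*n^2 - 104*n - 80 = (n - 5)*(n^3 + 9*n^2 + 24*n + 16) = (n - 5)*(n + 1)*(n^2 + 8*n + 16) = (n - 5)*(n + 1)*(n + 4)*(n + 4)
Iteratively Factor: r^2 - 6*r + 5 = (r - 5)*(r - 1)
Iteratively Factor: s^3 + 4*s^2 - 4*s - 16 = (s + 4)*(s^2 - 4) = (s - 2)*(s + 4)*(s + 2)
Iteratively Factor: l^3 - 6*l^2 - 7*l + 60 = (l - 5)*(l^2 - l - 12) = (l - 5)*(l + 3)*(l - 4)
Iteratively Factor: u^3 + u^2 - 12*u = (u)*(u^2 + u - 12) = u*(u + 4)*(u - 3)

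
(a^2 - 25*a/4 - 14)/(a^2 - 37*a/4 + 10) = (4*a + 7)/(4*a - 5)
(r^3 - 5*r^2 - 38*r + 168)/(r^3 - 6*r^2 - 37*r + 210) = (r - 4)/(r - 5)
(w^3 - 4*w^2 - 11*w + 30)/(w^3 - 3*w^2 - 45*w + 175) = (w^2 + w - 6)/(w^2 + 2*w - 35)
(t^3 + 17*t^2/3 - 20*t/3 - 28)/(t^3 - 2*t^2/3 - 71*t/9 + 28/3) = 3*(t^2 + 8*t + 12)/(3*t^2 + 5*t - 12)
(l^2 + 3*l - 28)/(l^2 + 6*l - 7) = (l - 4)/(l - 1)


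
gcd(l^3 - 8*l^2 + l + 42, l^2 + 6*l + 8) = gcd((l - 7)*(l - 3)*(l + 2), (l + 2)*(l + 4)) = l + 2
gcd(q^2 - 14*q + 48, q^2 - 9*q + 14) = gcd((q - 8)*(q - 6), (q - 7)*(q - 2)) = 1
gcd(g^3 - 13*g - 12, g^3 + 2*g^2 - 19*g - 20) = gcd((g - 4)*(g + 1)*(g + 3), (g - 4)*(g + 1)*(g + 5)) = g^2 - 3*g - 4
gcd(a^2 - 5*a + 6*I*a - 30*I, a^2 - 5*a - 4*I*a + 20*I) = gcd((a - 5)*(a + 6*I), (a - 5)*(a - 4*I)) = a - 5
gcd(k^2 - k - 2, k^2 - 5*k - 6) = k + 1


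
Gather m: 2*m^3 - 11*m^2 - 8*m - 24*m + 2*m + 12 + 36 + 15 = 2*m^3 - 11*m^2 - 30*m + 63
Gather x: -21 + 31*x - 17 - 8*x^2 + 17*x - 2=-8*x^2 + 48*x - 40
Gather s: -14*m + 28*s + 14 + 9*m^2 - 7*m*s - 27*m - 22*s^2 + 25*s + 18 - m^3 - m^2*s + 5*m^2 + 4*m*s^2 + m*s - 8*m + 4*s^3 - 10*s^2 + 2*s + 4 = -m^3 + 14*m^2 - 49*m + 4*s^3 + s^2*(4*m - 32) + s*(-m^2 - 6*m + 55) + 36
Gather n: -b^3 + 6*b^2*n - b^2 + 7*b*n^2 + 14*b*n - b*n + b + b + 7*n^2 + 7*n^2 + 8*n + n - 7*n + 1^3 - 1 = -b^3 - b^2 + 2*b + n^2*(7*b + 14) + n*(6*b^2 + 13*b + 2)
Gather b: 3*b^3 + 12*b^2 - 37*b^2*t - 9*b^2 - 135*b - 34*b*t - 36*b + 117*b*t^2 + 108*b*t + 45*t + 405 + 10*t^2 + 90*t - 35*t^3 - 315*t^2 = 3*b^3 + b^2*(3 - 37*t) + b*(117*t^2 + 74*t - 171) - 35*t^3 - 305*t^2 + 135*t + 405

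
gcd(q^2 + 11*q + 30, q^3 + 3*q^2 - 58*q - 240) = q^2 + 11*q + 30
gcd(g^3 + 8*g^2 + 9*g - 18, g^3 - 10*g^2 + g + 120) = g + 3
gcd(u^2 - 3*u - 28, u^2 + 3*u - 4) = u + 4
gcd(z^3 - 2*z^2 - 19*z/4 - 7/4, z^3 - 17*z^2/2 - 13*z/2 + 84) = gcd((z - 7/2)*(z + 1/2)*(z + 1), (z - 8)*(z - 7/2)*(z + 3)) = z - 7/2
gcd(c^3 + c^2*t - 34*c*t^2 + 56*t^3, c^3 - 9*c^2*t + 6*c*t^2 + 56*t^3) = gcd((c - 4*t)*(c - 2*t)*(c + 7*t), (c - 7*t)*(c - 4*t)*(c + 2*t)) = -c + 4*t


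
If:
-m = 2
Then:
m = -2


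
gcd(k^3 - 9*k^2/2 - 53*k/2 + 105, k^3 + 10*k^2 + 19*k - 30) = k + 5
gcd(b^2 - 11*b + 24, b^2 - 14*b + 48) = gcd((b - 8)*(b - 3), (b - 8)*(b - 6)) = b - 8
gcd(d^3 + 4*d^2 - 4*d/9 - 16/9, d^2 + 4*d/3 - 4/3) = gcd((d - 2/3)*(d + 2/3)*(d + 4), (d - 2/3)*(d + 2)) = d - 2/3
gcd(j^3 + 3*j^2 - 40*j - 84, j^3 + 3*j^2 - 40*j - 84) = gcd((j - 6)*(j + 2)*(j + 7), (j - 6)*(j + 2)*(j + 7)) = j^3 + 3*j^2 - 40*j - 84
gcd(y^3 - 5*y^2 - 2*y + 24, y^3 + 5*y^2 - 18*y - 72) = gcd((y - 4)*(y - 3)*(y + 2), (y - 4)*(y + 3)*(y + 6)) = y - 4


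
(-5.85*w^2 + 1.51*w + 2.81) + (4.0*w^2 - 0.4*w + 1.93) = -1.85*w^2 + 1.11*w + 4.74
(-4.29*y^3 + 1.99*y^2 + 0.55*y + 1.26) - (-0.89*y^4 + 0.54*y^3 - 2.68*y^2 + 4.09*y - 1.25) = 0.89*y^4 - 4.83*y^3 + 4.67*y^2 - 3.54*y + 2.51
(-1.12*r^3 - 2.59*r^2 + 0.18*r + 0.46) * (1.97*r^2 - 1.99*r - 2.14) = -2.2064*r^5 - 2.8735*r^4 + 7.9055*r^3 + 6.0906*r^2 - 1.3006*r - 0.9844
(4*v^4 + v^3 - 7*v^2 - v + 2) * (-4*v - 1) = -16*v^5 - 8*v^4 + 27*v^3 + 11*v^2 - 7*v - 2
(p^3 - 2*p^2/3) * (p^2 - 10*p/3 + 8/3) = p^5 - 4*p^4 + 44*p^3/9 - 16*p^2/9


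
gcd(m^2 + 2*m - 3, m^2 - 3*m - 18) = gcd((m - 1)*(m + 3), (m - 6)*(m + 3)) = m + 3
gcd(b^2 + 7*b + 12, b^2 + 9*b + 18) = b + 3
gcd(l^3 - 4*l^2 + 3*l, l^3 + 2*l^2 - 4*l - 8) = 1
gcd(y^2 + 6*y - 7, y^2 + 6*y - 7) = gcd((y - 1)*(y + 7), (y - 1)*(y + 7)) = y^2 + 6*y - 7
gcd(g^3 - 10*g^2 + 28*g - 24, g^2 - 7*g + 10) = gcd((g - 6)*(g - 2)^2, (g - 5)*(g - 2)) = g - 2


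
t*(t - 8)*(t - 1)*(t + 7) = t^4 - 2*t^3 - 55*t^2 + 56*t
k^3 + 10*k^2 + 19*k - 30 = (k - 1)*(k + 5)*(k + 6)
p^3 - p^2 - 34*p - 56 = (p - 7)*(p + 2)*(p + 4)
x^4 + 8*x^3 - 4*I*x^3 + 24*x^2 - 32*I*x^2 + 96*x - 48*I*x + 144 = (x + 2)*(x + 6)*(x - 6*I)*(x + 2*I)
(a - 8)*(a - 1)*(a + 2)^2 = a^4 - 5*a^3 - 24*a^2 - 4*a + 32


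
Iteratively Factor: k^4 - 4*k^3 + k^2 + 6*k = (k)*(k^3 - 4*k^2 + k + 6) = k*(k - 3)*(k^2 - k - 2) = k*(k - 3)*(k + 1)*(k - 2)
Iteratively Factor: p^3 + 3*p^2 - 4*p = (p)*(p^2 + 3*p - 4) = p*(p - 1)*(p + 4)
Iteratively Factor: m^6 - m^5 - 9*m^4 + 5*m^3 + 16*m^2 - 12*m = (m + 2)*(m^5 - 3*m^4 - 3*m^3 + 11*m^2 - 6*m) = (m - 1)*(m + 2)*(m^4 - 2*m^3 - 5*m^2 + 6*m) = (m - 1)*(m + 2)^2*(m^3 - 4*m^2 + 3*m) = m*(m - 1)*(m + 2)^2*(m^2 - 4*m + 3) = m*(m - 1)^2*(m + 2)^2*(m - 3)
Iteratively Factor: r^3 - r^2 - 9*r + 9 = (r - 1)*(r^2 - 9) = (r - 3)*(r - 1)*(r + 3)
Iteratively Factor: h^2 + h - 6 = (h - 2)*(h + 3)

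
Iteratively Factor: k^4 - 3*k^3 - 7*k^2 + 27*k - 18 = (k - 2)*(k^3 - k^2 - 9*k + 9) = (k - 3)*(k - 2)*(k^2 + 2*k - 3) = (k - 3)*(k - 2)*(k - 1)*(k + 3)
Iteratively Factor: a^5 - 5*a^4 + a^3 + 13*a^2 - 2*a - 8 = (a + 1)*(a^4 - 6*a^3 + 7*a^2 + 6*a - 8) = (a - 4)*(a + 1)*(a^3 - 2*a^2 - a + 2) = (a - 4)*(a + 1)^2*(a^2 - 3*a + 2) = (a - 4)*(a - 2)*(a + 1)^2*(a - 1)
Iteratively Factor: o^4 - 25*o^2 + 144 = (o + 4)*(o^3 - 4*o^2 - 9*o + 36) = (o - 3)*(o + 4)*(o^2 - o - 12) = (o - 3)*(o + 3)*(o + 4)*(o - 4)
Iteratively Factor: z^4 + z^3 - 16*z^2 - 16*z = (z)*(z^3 + z^2 - 16*z - 16) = z*(z - 4)*(z^2 + 5*z + 4) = z*(z - 4)*(z + 4)*(z + 1)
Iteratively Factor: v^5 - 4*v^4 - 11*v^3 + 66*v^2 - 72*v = (v + 4)*(v^4 - 8*v^3 + 21*v^2 - 18*v) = (v - 3)*(v + 4)*(v^3 - 5*v^2 + 6*v) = v*(v - 3)*(v + 4)*(v^2 - 5*v + 6) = v*(v - 3)^2*(v + 4)*(v - 2)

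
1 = 1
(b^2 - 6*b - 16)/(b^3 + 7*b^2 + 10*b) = (b - 8)/(b*(b + 5))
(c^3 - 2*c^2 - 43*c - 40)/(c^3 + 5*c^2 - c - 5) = (c - 8)/(c - 1)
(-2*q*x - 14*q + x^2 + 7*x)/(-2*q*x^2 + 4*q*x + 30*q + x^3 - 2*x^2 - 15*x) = (x + 7)/(x^2 - 2*x - 15)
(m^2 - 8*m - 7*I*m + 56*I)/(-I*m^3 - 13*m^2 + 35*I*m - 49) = I*(m - 8)/(m^2 - 6*I*m + 7)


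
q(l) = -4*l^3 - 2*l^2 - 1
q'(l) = -12*l^2 - 4*l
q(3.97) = -282.80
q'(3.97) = -205.01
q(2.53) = -78.58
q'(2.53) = -86.93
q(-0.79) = -0.28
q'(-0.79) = -4.33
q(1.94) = -37.73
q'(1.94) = -52.92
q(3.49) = -195.39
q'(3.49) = -160.12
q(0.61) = -2.65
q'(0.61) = -6.91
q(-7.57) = 1619.58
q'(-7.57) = -657.38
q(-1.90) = 19.22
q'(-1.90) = -35.72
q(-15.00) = 13049.00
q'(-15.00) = -2640.00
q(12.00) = -7201.00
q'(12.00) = -1776.00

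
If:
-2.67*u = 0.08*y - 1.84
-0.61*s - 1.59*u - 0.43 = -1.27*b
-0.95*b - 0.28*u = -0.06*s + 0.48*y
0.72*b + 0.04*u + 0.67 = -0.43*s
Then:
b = 0.26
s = -2.06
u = 0.72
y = -1.19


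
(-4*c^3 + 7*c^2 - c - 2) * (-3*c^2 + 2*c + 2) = 12*c^5 - 29*c^4 + 9*c^3 + 18*c^2 - 6*c - 4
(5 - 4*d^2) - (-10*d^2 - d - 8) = 6*d^2 + d + 13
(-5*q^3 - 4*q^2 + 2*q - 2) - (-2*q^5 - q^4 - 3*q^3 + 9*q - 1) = 2*q^5 + q^4 - 2*q^3 - 4*q^2 - 7*q - 1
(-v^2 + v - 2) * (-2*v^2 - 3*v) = 2*v^4 + v^3 + v^2 + 6*v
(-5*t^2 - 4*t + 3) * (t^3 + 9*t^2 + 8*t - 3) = -5*t^5 - 49*t^4 - 73*t^3 + 10*t^2 + 36*t - 9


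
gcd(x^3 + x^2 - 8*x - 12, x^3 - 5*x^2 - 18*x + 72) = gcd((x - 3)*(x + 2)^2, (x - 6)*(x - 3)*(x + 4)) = x - 3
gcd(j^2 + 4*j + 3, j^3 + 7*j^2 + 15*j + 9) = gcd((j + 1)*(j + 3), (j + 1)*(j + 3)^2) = j^2 + 4*j + 3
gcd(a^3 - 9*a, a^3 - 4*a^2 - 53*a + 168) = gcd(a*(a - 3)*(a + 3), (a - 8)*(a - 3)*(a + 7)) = a - 3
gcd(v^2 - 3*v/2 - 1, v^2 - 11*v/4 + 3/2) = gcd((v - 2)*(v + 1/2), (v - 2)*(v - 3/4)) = v - 2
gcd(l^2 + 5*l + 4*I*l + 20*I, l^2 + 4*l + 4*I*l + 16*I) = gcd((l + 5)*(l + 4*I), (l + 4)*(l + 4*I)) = l + 4*I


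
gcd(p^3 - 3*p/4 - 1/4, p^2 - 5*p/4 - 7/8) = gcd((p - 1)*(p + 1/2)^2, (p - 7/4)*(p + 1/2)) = p + 1/2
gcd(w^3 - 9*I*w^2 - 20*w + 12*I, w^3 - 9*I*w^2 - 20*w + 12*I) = w^3 - 9*I*w^2 - 20*w + 12*I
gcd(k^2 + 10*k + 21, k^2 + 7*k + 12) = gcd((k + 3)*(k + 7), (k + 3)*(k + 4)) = k + 3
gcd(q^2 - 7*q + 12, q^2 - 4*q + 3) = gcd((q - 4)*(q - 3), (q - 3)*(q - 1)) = q - 3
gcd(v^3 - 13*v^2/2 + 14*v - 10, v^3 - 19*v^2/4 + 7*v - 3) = v^2 - 4*v + 4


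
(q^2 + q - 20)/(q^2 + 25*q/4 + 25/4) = 4*(q - 4)/(4*q + 5)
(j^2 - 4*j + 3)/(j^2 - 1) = (j - 3)/(j + 1)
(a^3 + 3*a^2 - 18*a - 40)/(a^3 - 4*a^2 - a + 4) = (a^2 + 7*a + 10)/(a^2 - 1)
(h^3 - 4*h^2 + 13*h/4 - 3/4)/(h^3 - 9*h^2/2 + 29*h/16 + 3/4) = 4*(4*h^3 - 16*h^2 + 13*h - 3)/(16*h^3 - 72*h^2 + 29*h + 12)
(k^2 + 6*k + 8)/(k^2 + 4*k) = (k + 2)/k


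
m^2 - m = m*(m - 1)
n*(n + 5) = n^2 + 5*n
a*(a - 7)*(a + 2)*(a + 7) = a^4 + 2*a^3 - 49*a^2 - 98*a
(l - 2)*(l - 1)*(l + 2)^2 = l^4 + l^3 - 6*l^2 - 4*l + 8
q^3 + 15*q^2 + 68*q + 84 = (q + 2)*(q + 6)*(q + 7)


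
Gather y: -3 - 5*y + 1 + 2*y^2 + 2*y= 2*y^2 - 3*y - 2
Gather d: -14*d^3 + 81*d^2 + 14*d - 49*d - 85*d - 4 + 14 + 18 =-14*d^3 + 81*d^2 - 120*d + 28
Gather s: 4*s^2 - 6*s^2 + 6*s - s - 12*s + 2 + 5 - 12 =-2*s^2 - 7*s - 5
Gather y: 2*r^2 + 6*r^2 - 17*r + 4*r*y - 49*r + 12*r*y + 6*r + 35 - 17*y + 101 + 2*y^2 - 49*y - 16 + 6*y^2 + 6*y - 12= 8*r^2 - 60*r + 8*y^2 + y*(16*r - 60) + 108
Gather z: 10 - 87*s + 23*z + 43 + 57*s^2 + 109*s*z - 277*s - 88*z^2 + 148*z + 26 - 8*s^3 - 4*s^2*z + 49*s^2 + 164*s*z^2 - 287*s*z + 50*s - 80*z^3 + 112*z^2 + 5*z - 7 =-8*s^3 + 106*s^2 - 314*s - 80*z^3 + z^2*(164*s + 24) + z*(-4*s^2 - 178*s + 176) + 72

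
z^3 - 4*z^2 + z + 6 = (z - 3)*(z - 2)*(z + 1)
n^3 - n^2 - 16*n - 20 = (n - 5)*(n + 2)^2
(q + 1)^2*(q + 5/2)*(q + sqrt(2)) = q^4 + sqrt(2)*q^3 + 9*q^3/2 + 6*q^2 + 9*sqrt(2)*q^2/2 + 5*q/2 + 6*sqrt(2)*q + 5*sqrt(2)/2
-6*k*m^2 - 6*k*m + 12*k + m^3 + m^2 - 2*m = (-6*k + m)*(m - 1)*(m + 2)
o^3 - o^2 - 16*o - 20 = (o - 5)*(o + 2)^2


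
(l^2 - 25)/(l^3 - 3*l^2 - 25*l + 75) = 1/(l - 3)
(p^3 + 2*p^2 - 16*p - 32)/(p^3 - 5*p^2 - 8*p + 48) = (p^2 + 6*p + 8)/(p^2 - p - 12)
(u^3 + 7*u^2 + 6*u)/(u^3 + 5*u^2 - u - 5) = u*(u + 6)/(u^2 + 4*u - 5)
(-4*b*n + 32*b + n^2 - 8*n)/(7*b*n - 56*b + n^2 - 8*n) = (-4*b + n)/(7*b + n)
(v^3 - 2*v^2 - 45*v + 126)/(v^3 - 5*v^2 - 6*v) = (v^2 + 4*v - 21)/(v*(v + 1))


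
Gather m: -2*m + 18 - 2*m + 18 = 36 - 4*m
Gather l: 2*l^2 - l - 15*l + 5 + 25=2*l^2 - 16*l + 30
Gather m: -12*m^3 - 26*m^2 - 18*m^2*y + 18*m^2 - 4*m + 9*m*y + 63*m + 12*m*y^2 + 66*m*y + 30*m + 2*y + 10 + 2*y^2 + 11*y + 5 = -12*m^3 + m^2*(-18*y - 8) + m*(12*y^2 + 75*y + 89) + 2*y^2 + 13*y + 15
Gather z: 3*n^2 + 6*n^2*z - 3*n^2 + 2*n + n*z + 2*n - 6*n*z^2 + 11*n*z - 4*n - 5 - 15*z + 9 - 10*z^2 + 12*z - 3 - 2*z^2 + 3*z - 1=z^2*(-6*n - 12) + z*(6*n^2 + 12*n)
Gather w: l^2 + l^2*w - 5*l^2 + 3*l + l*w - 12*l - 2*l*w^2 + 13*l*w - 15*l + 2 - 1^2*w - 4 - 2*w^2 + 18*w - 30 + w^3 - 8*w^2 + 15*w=-4*l^2 - 24*l + w^3 + w^2*(-2*l - 10) + w*(l^2 + 14*l + 32) - 32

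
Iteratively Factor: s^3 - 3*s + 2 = (s + 2)*(s^2 - 2*s + 1) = (s - 1)*(s + 2)*(s - 1)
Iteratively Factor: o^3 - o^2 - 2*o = (o + 1)*(o^2 - 2*o) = o*(o + 1)*(o - 2)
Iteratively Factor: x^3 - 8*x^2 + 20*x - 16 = (x - 2)*(x^2 - 6*x + 8) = (x - 4)*(x - 2)*(x - 2)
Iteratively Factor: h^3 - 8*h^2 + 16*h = (h - 4)*(h^2 - 4*h) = h*(h - 4)*(h - 4)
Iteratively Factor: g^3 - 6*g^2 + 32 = (g + 2)*(g^2 - 8*g + 16) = (g - 4)*(g + 2)*(g - 4)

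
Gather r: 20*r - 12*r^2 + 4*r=-12*r^2 + 24*r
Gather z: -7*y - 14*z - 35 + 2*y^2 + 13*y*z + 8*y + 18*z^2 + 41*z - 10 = 2*y^2 + y + 18*z^2 + z*(13*y + 27) - 45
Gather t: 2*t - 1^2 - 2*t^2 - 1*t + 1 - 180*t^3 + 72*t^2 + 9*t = -180*t^3 + 70*t^2 + 10*t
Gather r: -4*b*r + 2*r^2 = -4*b*r + 2*r^2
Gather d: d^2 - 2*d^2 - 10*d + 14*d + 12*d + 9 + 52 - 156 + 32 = -d^2 + 16*d - 63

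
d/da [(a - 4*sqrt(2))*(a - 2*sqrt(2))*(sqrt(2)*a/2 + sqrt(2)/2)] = 3*sqrt(2)*a^2/2 - 12*a + sqrt(2)*a - 6 + 8*sqrt(2)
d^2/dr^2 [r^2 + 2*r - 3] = 2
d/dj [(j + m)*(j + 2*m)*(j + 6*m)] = 3*j^2 + 18*j*m + 20*m^2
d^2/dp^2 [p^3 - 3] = 6*p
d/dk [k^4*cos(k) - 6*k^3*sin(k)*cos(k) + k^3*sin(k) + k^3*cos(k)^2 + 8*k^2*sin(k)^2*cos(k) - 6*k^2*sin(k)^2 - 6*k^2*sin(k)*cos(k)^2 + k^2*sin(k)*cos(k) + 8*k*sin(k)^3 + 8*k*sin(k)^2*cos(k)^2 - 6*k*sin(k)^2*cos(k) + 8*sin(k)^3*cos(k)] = -k^4*sin(k) + 12*k^3*sin(k)^2 - 2*k^3*sin(k)*cos(k) + 5*k^3*cos(k) - 6*k^3 - 24*k^2*sin(k)^3 + 18*k^2*sin(k)^2*cos(k) - 5*k^2*sin(k)^2 - 30*k^2*sin(k)*cos(k) + 19*k^2*sin(k) - 6*k^2*cos(k) + 4*k^2 - 32*k*sin(k)^3*cos(k) + 30*k*sin(k)^3 + 40*k*sin(k)^2*cos(k) - 12*k*sin(k)^2 + 18*k*sin(k)*cos(k) - 24*k*sin(k) - 40*sin(k)^4 + 8*sin(k)^3 - 6*sin(k)^2*cos(k) + 32*sin(k)^2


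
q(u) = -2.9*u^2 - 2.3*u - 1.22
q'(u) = -5.8*u - 2.3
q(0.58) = -3.53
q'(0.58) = -5.66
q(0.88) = -5.49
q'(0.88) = -7.40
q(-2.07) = -8.89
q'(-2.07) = 9.71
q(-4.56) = -51.03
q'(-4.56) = 24.15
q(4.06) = -58.36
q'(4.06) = -25.85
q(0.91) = -5.71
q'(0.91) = -7.58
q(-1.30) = -3.13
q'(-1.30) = 5.24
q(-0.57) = -0.85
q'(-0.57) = 1.01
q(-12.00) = -391.22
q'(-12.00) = 67.30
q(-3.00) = -20.42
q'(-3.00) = 15.10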